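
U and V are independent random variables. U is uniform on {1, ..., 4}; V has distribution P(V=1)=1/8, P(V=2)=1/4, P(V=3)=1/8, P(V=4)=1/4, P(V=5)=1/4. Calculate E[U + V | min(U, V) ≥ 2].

P(min(U, V) ≥ 2) = 21/32.
Summing (U+V)·P(x,y) over outcomes with min(U, V) ≥ 2 gives 69/16.
E[U + V | min(U, V) ≥ 2] = (69/16) / (21/32) = 46/7.

46/7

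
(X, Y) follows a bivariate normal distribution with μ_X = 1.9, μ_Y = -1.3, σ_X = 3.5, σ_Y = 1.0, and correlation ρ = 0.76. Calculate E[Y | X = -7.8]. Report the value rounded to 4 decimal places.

The regression of Y on X has slope ρ·σ_Y/σ_X and passes through (μ_X, μ_Y).
E[Y | X=-7.8] = -1.3 + (0.76)·(1.0/3.5)·(-7.8 − (1.9)) = -1.3 + (0.21714)·(-9.7) = -3.4063.

-3.4063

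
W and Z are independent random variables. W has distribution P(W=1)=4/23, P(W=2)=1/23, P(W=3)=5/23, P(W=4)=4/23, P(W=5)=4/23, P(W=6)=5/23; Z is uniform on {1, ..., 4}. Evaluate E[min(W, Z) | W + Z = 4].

11/10

P(W + Z = 4) = 5/46.
Summing min(W,Z)·P(x,y) over outcomes with W + Z = 4 gives 11/92.
E[min(W, Z) | W + Z = 4] = (11/92) / (5/46) = 11/10.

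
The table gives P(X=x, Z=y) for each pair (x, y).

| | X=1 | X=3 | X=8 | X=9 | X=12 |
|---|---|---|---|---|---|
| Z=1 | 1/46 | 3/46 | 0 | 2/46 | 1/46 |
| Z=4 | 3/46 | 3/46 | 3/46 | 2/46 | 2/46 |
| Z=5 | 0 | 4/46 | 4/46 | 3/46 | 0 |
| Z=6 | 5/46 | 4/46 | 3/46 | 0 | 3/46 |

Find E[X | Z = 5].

P(Z = 5) = 11/46.
Σ X·P over the event = 3·(4/46) + 8·(4/46) + 9·(3/46) = 71/46.
E[X | Z = 5] = (71/46) / (11/46) = 71/11.

71/11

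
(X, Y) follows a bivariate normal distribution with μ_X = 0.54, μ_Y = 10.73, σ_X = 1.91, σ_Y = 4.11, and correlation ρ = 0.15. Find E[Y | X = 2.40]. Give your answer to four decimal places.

For a bivariate normal, E[Y | X=x] = μ_Y + ρ·(σ_Y/σ_X)·(x − μ_X).
E[Y | X=2.40] = 10.73 + (0.15)·(4.11/1.91)·(2.40 − (0.54)) = 10.73 + (0.32277)·(1.86) = 11.3304.

11.3304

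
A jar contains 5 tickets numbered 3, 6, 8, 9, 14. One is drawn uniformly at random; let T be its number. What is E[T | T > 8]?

P(T > 8) = 2/5.
Σ over the event: 9·1/5 + 14·1/5 = 23/5.
E[T | T > 8] = (23/5) / (2/5) = 23/2.

23/2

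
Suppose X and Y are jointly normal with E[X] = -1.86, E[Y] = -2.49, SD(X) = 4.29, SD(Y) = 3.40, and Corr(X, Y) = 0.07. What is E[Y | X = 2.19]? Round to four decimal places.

-2.2653

The regression of Y on X has slope ρ·σ_Y/σ_X and passes through (μ_X, μ_Y).
E[Y | X=2.19] = -2.49 + (0.07)·(3.40/4.29)·(2.19 − (-1.86)) = -2.49 + (0.055478)·(4.05) = -2.2653.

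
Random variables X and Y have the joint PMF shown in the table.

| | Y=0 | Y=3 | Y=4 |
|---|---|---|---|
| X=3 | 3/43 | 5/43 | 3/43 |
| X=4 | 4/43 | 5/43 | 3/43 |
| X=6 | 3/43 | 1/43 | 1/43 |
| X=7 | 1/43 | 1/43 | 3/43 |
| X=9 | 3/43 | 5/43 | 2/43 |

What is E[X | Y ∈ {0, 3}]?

170/31

P(Y ∈ {0, 3}) = 31/43.
Summing X·P(X=x,Y=y) over the conditioning event gives 170/43.
E[X | Y ∈ {0, 3}] = (170/43) / (31/43) = 170/31.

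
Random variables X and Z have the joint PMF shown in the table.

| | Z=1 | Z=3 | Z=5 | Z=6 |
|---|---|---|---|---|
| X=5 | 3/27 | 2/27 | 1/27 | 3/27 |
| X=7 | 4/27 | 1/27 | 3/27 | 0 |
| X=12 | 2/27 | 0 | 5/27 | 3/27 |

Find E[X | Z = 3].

17/3

P(Z = 3) = 1/9.
Σ X·P over the event = 5·(2/27) + 7·(1/27) = 17/27.
E[X | Z = 3] = (17/27) / (1/9) = 17/3.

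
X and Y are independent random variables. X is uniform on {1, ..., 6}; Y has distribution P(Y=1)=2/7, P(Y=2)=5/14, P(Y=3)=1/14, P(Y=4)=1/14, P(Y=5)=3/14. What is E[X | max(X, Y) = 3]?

P(max(X, Y) = 3) = 1/7.
Summing X·P(x,y) over outcomes with max(X, Y) = 3 gives 11/28.
E[X | max(X, Y) = 3] = (11/28) / (1/7) = 11/4.

11/4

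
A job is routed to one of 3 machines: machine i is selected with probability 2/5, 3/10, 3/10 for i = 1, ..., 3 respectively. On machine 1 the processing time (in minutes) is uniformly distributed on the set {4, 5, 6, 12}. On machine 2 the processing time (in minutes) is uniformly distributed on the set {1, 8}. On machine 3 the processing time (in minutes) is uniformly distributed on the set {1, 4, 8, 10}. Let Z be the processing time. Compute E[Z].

E[Z | machine 1] = (4+5+6+12)/4 = 27/4.
E[Z | machine 2] = (1+8)/2 = 9/2.
E[Z | machine 3] = (1+4+8+10)/4 = 23/4.
By the law of total expectation,
E[Z] = (2/5)·(27/4) + (3/10)·(9/2) + (3/10)·(23/4) = 231/40.

231/40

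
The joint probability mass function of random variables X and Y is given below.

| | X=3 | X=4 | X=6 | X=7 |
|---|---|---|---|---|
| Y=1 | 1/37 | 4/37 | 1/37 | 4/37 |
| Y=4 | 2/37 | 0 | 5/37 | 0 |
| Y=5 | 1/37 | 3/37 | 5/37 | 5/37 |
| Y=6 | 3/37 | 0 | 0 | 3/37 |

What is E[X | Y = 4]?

36/7

P(Y = 4) = 7/37.
Σ X·P over the event = 3·(2/37) + 6·(5/37) = 36/37.
E[X | Y = 4] = (36/37) / (7/37) = 36/7.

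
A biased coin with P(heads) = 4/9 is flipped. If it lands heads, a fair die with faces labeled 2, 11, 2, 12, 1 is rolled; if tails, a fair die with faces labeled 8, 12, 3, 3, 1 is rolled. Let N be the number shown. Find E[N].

247/45

E[N | heads] = (2+11+2+12+1)/5 = 28/5.
E[N | tails] = (8+12+3+3+1)/5 = 27/5.
By the law of total expectation,
E[N] = (4/9)·(28/5) + (5/9)·(27/5) = 247/45.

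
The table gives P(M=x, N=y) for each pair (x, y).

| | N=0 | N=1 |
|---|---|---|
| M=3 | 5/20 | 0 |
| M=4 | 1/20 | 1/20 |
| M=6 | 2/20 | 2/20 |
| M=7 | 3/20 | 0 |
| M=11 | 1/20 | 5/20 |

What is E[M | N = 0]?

21/4

P(N = 0) = 3/5.
Σ M·P over the event = 3·(5/20) + 4·(1/20) + 6·(2/20) + 7·(3/20) + 11·(1/20) = 63/20.
E[M | N = 0] = (63/20) / (3/5) = 21/4.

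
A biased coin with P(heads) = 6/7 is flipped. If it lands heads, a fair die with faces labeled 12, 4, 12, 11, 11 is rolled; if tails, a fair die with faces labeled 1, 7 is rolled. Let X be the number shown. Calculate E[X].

64/7

E[X | heads] = (12+4+12+11+11)/5 = 10.
E[X | tails] = (1+7)/2 = 4.
By the law of total expectation,
E[X] = (6/7)·(10) + (1/7)·(4) = 64/7.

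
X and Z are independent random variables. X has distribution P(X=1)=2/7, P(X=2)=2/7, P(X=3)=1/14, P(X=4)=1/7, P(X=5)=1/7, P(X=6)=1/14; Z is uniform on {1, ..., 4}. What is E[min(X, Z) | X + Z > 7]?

P(X + Z > 7) = 9/56.
Summing min(X,Z)·P(x,y) over outcomes with X + Z > 7 gives 31/56.
E[min(X, Z) | X + Z > 7] = (31/56) / (9/56) = 31/9.

31/9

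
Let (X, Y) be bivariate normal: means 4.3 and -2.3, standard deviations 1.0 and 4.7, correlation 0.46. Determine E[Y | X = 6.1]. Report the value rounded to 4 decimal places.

1.5916

For a bivariate normal, E[Y | X=x] = μ_Y + ρ·(σ_Y/σ_X)·(x − μ_X).
E[Y | X=6.1] = -2.3 + (0.46)·(4.7/1.0)·(6.1 − (4.3)) = -2.3 + (2.162)·(1.8) = 1.5916.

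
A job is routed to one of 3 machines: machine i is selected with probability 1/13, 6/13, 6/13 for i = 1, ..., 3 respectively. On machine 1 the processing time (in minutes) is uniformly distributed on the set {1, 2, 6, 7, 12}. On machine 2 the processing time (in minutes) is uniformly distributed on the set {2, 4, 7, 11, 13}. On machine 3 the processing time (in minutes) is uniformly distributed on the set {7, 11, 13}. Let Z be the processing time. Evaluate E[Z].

112/13

E[Z | machine 1] = (1+2+6+7+12)/5 = 28/5.
E[Z | machine 2] = (2+4+7+11+13)/5 = 37/5.
E[Z | machine 3] = (7+11+13)/3 = 31/3.
By the law of total expectation,
E[Z] = (1/13)·(28/5) + (6/13)·(37/5) + (6/13)·(31/3) = 112/13.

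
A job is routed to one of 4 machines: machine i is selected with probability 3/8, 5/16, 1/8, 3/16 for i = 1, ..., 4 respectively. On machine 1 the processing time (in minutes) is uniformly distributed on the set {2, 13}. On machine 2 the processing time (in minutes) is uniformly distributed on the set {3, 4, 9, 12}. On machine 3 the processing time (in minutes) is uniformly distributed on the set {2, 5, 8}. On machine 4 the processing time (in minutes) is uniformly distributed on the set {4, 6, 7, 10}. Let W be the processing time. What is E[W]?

E[W | machine 1] = (2+13)/2 = 15/2.
E[W | machine 2] = (3+4+9+12)/4 = 7.
E[W | machine 3] = (2+5+8)/3 = 5.
E[W | machine 4] = (4+6+7+10)/4 = 27/4.
By the law of total expectation,
E[W] = (3/8)·(15/2) + (5/16)·(7) + (1/8)·(5) + (3/16)·(27/4) = 441/64.

441/64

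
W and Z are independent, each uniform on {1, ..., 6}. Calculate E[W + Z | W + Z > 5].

P(W + Z > 5) = 13/18.
Summing (W+Z)·P(x,y) over outcomes with W + Z > 5 gives 53/9.
E[W + Z | W + Z > 5] = (53/9) / (13/18) = 106/13.

106/13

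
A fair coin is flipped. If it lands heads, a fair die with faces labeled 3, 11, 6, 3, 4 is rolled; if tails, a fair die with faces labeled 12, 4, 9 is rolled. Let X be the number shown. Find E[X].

103/15

E[X | heads] = (3+11+6+3+4)/5 = 27/5.
E[X | tails] = (12+4+9)/3 = 25/3.
E[X] = (1/2)·(27/5) + (1/2)·(25/3) = 103/15.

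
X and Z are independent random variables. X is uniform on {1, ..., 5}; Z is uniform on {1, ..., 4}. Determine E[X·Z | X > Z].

P(X > Z) = 1/2.
Summing XZ·P(x,y) over outcomes with X > Z gives 17/4.
E[X·Z | X > Z] = (17/4) / (1/2) = 17/2.

17/2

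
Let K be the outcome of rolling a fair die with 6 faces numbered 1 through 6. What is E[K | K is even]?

4

Given K is even, K is equally likely to be any of {2, 4, 6}.
E[K | K is even] = (2 + 4 + 6) / 3 = 4.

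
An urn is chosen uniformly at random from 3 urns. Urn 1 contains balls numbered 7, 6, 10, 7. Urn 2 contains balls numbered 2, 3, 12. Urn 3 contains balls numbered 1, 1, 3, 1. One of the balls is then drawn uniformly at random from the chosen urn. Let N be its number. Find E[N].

E[N | urn 1] = (7+6+10+7)/4 = 15/2.
E[N | urn 2] = (2+3+12)/3 = 17/3.
E[N | urn 3] = (1+1+3+1)/4 = 3/2.
By the law of total expectation,
E[N] = (1/3)·(15/2) + (1/3)·(17/3) + (1/3)·(3/2) = 44/9.

44/9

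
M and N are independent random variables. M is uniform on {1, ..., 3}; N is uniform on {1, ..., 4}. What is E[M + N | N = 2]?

Outcomes with N = 2: (1,2), (2,2), (3,2), each with probability 1/12.
E[M + N | N = 2] = (3 + 4 + 5) / 3 = 4.

4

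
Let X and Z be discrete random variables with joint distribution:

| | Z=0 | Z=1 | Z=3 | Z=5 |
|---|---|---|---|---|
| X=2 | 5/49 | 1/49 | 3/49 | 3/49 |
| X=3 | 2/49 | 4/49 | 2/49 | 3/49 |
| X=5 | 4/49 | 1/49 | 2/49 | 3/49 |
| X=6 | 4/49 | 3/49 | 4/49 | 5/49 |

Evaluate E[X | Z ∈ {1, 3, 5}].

P(Z ∈ {1, 3, 5}) = 34/49.
Summing X·P(X=x,Z=y) over the conditioning event gives 143/49.
E[X | Z ∈ {1, 3, 5}] = (143/49) / (34/49) = 143/34.

143/34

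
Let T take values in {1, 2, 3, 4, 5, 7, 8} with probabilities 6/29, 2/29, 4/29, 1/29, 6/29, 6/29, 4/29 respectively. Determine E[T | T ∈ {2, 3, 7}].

P(T ∈ {2, 3, 7}) = 12/29.
Σ over the event: 2·2/29 + 3·4/29 + 7·6/29 = 2.
E[T | T ∈ {2, 3, 7}] = (2) / (12/29) = 29/6.

29/6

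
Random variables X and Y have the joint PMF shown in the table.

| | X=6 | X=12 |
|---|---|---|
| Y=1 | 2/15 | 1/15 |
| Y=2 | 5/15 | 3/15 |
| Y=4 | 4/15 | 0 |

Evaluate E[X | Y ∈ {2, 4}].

15/2

P(Y ∈ {2, 4}) = 4/5.
Σ X·P over the event = 6·(5/15) + 6·(4/15) + 12·(3/15) = 6.
E[X | Y ∈ {2, 4}] = (6) / (4/5) = 15/2.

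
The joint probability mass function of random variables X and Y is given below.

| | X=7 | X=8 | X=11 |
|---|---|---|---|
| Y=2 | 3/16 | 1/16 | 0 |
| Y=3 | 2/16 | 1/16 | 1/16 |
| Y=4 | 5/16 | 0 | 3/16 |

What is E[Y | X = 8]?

P(X = 8) = 1/8.
Σ Y·P over the event = 2·(1/16) + 3·(1/16) = 5/16.
E[Y | X = 8] = (5/16) / (1/8) = 5/2.

5/2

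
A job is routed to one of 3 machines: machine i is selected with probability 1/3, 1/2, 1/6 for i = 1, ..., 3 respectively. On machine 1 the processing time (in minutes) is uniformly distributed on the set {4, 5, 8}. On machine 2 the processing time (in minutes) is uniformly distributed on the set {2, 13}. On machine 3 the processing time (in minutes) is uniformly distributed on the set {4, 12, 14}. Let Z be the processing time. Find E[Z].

263/36

E[Z | machine 1] = (4+5+8)/3 = 17/3.
E[Z | machine 2] = (2+13)/2 = 15/2.
E[Z | machine 3] = (4+12+14)/3 = 10.
E[Z] = (1/3)·(17/3) + (1/2)·(15/2) + (1/6)·(10) = 263/36.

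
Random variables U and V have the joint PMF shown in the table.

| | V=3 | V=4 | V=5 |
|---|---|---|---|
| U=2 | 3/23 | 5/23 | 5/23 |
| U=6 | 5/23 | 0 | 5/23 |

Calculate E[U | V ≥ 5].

P(V ≥ 5) = 10/23.
Σ U·P over the event = 2·(5/23) + 6·(5/23) = 40/23.
E[U | V ≥ 5] = (40/23) / (10/23) = 4.

4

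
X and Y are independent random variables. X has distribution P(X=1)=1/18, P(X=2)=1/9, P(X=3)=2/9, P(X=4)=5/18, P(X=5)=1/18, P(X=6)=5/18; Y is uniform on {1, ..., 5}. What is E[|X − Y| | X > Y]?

43/18

P(X > Y) = 3/5.
Summing |X−Y|·P(x,y) over outcomes with X > Y gives 43/30.
E[|X − Y| | X > Y] = (43/30) / (3/5) = 43/18.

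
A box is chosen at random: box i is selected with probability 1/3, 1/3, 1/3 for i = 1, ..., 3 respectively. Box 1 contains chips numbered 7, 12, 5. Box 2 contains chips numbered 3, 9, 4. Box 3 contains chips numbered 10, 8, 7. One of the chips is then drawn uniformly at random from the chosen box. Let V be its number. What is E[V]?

65/9

E[V | box 1] = (7+12+5)/3 = 8.
E[V | box 2] = (3+9+4)/3 = 16/3.
E[V | box 3] = (10+8+7)/3 = 25/3.
E[V] = (1/3)·(8) + (1/3)·(16/3) + (1/3)·(25/3) = 65/9.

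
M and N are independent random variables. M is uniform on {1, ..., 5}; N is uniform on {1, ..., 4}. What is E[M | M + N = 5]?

Outcomes with M + N = 5: (1,4), (2,3), (3,2), (4,1), each with probability 1/20.
E[M | M + N = 5] = (1 + 2 + 3 + 4) / 4 = 5/2.

5/2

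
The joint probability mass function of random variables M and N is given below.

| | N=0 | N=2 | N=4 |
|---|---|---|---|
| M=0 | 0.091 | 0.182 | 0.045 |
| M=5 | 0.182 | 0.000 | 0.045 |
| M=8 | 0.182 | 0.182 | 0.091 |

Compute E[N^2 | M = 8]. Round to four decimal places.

P(M = 8) = 0.455.
Σ N^2·P over the event = 0·(0.182) + 4·(0.182) + 16·(0.091) = 2.184.
E[N^2 | M = 8] = (2.184) / (0.455) = 4.8000.

4.8000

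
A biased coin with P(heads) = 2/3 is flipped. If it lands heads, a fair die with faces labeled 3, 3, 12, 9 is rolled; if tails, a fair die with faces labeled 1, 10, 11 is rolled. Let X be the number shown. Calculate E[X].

E[X | heads] = (3+3+12+9)/4 = 27/4.
E[X | tails] = (1+10+11)/3 = 22/3.
E[X] = (2/3)·(27/4) + (1/3)·(22/3) = 125/18.

125/18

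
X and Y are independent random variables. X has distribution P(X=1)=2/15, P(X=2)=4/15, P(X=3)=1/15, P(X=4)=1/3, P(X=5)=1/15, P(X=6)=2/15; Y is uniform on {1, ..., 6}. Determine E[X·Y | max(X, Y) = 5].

240/17

P(max(X, Y) = 5) = 17/90.
Summing XY·P(x,y) over outcomes with max(X, Y) = 5 gives 8/3.
E[X·Y | max(X, Y) = 5] = (8/3) / (17/90) = 240/17.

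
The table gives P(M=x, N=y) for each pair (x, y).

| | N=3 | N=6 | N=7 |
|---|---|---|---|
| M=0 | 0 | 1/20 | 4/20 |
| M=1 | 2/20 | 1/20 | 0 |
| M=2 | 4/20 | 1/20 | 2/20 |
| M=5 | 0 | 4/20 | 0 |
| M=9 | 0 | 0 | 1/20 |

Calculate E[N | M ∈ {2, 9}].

P(M ∈ {2, 9}) = 2/5.
Σ N·P over the event = 3·(4/20) + 6·(1/20) + 7·(2/20) + 7·(1/20) = 39/20.
E[N | M ∈ {2, 9}] = (39/20) / (2/5) = 39/8.

39/8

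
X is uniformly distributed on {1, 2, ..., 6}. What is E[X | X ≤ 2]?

3/2

Given X ≤ 2, X is equally likely to be any of {1, 2}.
E[X | X ≤ 2] = (1 + 2) / 2 = 3/2.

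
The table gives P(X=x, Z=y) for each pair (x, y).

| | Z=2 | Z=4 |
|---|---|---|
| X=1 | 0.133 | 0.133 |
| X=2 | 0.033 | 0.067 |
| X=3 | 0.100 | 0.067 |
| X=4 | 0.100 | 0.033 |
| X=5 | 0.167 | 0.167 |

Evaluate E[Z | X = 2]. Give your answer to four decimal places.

3.3400

P(X = 2) = 0.100.
Summing Z·P(X=x,Z=y) over the conditioning event gives 0.334.
E[Z | X = 2] = (0.334) / (0.100) = 3.3400.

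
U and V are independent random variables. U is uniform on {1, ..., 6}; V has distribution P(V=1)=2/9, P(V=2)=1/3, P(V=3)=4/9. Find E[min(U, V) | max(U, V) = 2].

P(max(U, V) = 2) = 4/27.
Summing min(U,V)·P(x,y) over outcomes with max(U, V) = 2 gives 11/54.
E[min(U, V) | max(U, V) = 2] = (11/54) / (4/27) = 11/8.

11/8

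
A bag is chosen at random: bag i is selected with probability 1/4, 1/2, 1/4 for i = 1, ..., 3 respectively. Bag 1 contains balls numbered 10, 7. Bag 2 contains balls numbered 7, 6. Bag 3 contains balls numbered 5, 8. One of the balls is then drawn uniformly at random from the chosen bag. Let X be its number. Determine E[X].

E[X | bag 1] = (10+7)/2 = 17/2.
E[X | bag 2] = (7+6)/2 = 13/2.
E[X | bag 3] = (5+8)/2 = 13/2.
E[X] = (1/4)·(17/2) + (1/2)·(13/2) + (1/4)·(13/2) = 7.

7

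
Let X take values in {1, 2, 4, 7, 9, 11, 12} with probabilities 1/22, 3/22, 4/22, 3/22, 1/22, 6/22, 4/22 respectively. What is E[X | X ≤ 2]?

7/4

P(X ≤ 2) = 2/11.
Σ over the event: 1·1/22 + 2·3/22 = 7/22.
E[X | X ≤ 2] = (7/22) / (2/11) = 7/4.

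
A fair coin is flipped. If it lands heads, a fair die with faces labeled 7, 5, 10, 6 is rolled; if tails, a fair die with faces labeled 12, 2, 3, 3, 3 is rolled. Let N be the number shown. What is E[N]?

E[N | heads] = (7+5+10+6)/4 = 7.
E[N | tails] = (12+2+3+3+3)/5 = 23/5.
By the law of total expectation,
E[N] = (1/2)·(7) + (1/2)·(23/5) = 29/5.

29/5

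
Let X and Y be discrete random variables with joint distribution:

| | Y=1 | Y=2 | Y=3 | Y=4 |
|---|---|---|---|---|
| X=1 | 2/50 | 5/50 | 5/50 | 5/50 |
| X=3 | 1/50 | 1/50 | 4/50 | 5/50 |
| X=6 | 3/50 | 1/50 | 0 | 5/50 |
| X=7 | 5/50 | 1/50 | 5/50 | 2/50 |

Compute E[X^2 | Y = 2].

99/8

P(Y = 2) = 4/25.
Σ X^2·P over the event = 1·(5/50) + 9·(1/50) + 36·(1/50) + 49·(1/50) = 99/50.
E[X^2 | Y = 2] = (99/50) / (4/25) = 99/8.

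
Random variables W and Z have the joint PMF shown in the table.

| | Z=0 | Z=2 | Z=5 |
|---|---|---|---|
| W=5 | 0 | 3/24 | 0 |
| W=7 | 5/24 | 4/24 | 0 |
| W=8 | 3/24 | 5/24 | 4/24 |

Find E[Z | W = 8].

5/2

P(W = 8) = 1/2.
Σ Z·P over the event = 0·(3/24) + 2·(5/24) + 5·(4/24) = 5/4.
E[Z | W = 8] = (5/4) / (1/2) = 5/2.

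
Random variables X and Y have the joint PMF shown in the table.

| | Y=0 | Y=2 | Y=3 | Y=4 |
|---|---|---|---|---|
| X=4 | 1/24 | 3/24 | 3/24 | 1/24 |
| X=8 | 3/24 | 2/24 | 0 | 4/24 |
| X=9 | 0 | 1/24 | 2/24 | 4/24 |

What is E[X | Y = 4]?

8

P(Y = 4) = 3/8.
Σ X·P over the event = 4·(1/24) + 8·(4/24) + 9·(4/24) = 3.
E[X | Y = 4] = (3) / (3/8) = 8.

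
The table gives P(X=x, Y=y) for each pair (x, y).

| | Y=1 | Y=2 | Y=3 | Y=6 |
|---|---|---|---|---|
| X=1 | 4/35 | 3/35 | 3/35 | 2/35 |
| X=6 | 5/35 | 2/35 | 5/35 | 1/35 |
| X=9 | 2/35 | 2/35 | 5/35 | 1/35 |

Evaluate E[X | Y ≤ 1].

P(Y ≤ 1) = 11/35.
Σ X·P over the event = 1·(4/35) + 6·(5/35) + 9·(2/35) = 52/35.
E[X | Y ≤ 1] = (52/35) / (11/35) = 52/11.

52/11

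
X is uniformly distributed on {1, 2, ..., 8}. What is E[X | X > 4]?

Given X > 4, X is equally likely to be any of {5, 6, 7, 8}.
E[X | X > 4] = (5 + 6 + 7 + 8) / 4 = 13/2.

13/2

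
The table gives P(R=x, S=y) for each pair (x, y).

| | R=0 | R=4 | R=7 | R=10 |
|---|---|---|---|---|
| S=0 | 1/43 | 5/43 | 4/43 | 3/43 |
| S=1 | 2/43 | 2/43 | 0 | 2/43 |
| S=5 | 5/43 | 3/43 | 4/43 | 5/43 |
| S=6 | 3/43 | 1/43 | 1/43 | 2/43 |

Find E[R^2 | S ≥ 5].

1009/24

P(S ≥ 5) = 24/43.
Σ R^2·P over the event = 0·(5/43) + 0·(3/43) + 16·(3/43) + 16·(1/43) + 49·(4/43) + 49·(1/43) + 100·(5/43) + 100·(2/43) = 1009/43.
E[R^2 | S ≥ 5] = (1009/43) / (24/43) = 1009/24.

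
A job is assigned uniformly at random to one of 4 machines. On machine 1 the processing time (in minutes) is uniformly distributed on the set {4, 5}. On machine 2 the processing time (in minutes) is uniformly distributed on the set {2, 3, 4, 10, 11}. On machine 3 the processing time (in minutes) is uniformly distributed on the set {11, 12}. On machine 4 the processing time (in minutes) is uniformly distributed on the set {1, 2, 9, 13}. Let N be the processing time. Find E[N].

E[N | machine 1] = (4+5)/2 = 9/2.
E[N | machine 2] = (2+3+4+10+11)/5 = 6.
E[N | machine 3] = (11+12)/2 = 23/2.
E[N | machine 4] = (1+2+9+13)/4 = 25/4.
E[N] = (1/4)·(9/2) + (1/4)·(6) + (1/4)·(23/2) + (1/4)·(25/4) = 113/16.

113/16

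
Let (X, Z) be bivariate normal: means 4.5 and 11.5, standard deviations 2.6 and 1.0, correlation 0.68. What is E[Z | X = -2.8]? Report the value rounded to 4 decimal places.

E[Z | X=x] = μ_Z + ρ(σ_Z/σ_X)(x − μ_X) for jointly normal variables.
E[Z | X=-2.8] = 11.5 + (0.68)·(1.0/2.6)·(-2.8 − (4.5)) = 11.5 + (0.26154)·(-7.3) = 9.5908.

9.5908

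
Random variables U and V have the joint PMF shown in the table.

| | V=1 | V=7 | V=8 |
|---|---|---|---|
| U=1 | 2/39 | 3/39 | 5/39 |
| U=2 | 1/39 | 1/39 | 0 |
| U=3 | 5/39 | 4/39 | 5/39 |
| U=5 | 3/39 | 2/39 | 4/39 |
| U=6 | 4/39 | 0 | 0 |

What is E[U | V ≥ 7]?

P(V ≥ 7) = 8/13.
Σ U·P over the event = 1·(3/39) + 1·(5/39) + 2·(1/39) + 3·(4/39) + 3·(5/39) + 5·(2/39) + 5·(4/39) = 67/39.
E[U | V ≥ 7] = (67/39) / (8/13) = 67/24.

67/24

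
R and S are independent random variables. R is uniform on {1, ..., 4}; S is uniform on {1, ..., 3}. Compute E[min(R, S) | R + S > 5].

Outcomes with R + S > 5: (3,3), (4,2), (4,3), each with probability 1/12.
E[min(R, S) | R + S > 5] = (3 + 2 + 3) / 3 = 8/3.

8/3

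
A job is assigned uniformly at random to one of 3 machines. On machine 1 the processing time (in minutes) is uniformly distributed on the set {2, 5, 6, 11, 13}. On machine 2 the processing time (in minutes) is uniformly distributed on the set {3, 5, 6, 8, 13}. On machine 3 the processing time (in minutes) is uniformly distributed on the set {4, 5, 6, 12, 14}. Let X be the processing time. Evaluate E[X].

113/15

E[X | machine 1] = (2+5+6+11+13)/5 = 37/5.
E[X | machine 2] = (3+5+6+8+13)/5 = 7.
E[X | machine 3] = (4+5+6+12+14)/5 = 41/5.
By the law of total expectation,
E[X] = (1/3)·(37/5) + (1/3)·(7) + (1/3)·(41/5) = 113/15.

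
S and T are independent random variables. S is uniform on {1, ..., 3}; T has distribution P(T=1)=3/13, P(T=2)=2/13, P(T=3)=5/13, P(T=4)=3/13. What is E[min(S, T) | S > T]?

P(S > T) = 8/39.
Summing min(S,T)·P(x,y) over outcomes with S > T gives 10/39.
E[min(S, T) | S > T] = (10/39) / (8/39) = 5/4.

5/4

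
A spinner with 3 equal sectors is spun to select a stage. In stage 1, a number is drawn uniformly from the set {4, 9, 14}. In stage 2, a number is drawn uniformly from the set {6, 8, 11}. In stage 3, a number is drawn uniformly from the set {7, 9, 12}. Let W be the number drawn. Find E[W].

80/9

E[W | stage 1] = (4+9+14)/3 = 9.
E[W | stage 2] = (6+8+11)/3 = 25/3.
E[W | stage 3] = (7+9+12)/3 = 28/3.
E[W] = (1/3)·(9) + (1/3)·(25/3) + (1/3)·(28/3) = 80/9.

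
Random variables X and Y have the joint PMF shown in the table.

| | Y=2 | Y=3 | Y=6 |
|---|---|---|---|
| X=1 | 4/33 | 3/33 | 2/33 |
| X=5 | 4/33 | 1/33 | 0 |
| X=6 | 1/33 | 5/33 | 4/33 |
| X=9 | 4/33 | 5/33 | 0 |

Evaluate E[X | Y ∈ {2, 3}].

149/27

P(Y ∈ {2, 3}) = 9/11.
Summing X·P(X=x,Y=y) over the conditioning event gives 149/33.
E[X | Y ∈ {2, 3}] = (149/33) / (9/11) = 149/27.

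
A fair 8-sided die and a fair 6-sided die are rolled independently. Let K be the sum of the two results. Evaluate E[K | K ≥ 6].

172/19

P(K ≥ 6) = 19/24.
E[K | K ≥ 6] = (43/6) / (19/24) = 172/19.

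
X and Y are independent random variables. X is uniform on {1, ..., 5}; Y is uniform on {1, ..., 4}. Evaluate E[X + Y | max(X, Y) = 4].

Outcomes with max(X, Y) = 4: (1,4), (2,4), (3,4), (4,1), (4,2), (4,3), (4,4), each with probability 1/20.
E[X + Y | max(X, Y) = 4] = (5 + 6 + 7 + 5 + 6 + 7 + 8) / 7 = 44/7.

44/7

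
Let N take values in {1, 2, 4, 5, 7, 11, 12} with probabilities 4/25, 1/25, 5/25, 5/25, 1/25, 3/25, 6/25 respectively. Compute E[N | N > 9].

35/3

P(N > 9) = 9/25.
Σ over the event: 11·3/25 + 12·6/25 = 21/5.
E[N | N > 9] = (21/5) / (9/25) = 35/3.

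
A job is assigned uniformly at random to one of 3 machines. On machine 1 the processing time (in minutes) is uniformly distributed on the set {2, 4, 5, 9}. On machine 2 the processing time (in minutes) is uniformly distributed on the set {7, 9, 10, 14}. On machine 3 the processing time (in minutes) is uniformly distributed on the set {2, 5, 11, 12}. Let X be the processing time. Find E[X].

E[X | machine 1] = (2+4+5+9)/4 = 5.
E[X | machine 2] = (7+9+10+14)/4 = 10.
E[X | machine 3] = (2+5+11+12)/4 = 15/2.
E[X] = (1/3)·(5) + (1/3)·(10) + (1/3)·(15/2) = 15/2.

15/2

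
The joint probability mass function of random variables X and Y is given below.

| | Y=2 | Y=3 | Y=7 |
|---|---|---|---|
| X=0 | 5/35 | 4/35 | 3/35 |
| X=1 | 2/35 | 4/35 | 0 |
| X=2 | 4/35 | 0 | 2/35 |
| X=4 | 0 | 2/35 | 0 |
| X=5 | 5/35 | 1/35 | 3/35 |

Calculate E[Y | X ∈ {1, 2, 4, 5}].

P(X ∈ {1, 2, 4, 5}) = 23/35.
Σ Y·P over the event = 2·(2/35) + 3·(4/35) + 2·(4/35) + 7·(2/35) + 3·(2/35) + 2·(5/35) + 3·(1/35) + 7·(3/35) = 78/35.
E[Y | X ∈ {1, 2, 4, 5}] = (78/35) / (23/35) = 78/23.

78/23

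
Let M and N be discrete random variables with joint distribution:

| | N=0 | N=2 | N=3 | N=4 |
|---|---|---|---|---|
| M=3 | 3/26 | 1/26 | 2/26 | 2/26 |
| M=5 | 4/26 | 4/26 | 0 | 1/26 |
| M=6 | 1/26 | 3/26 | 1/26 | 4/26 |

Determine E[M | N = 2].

41/8

P(N = 2) = 4/13.
Σ M·P over the event = 3·(1/26) + 5·(4/26) + 6·(3/26) = 41/26.
E[M | N = 2] = (41/26) / (4/13) = 41/8.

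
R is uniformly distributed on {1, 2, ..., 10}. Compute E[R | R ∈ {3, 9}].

P(R ∈ {3, 9}) = 1/5.
Σ over the event: 3·1/10 + 9·1/10 = 6/5.
E[R | R ∈ {3, 9}] = (6/5) / (1/5) = 6.

6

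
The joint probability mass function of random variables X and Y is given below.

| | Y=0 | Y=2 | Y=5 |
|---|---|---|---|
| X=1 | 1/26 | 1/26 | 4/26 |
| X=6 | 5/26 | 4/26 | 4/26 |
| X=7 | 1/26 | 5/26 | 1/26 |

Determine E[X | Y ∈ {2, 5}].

5

P(Y ∈ {2, 5}) = 19/26.
Σ X·P over the event = 1·(1/26) + 1·(4/26) + 6·(4/26) + 6·(4/26) + 7·(5/26) + 7·(1/26) = 95/26.
E[X | Y ∈ {2, 5}] = (95/26) / (19/26) = 5.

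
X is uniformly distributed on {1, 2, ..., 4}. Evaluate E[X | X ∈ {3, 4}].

P(X ∈ {3, 4}) = 1/2.
Σ over the event: 3·1/4 + 4·1/4 = 7/4.
E[X | X ∈ {3, 4}] = (7/4) / (1/2) = 7/2.

7/2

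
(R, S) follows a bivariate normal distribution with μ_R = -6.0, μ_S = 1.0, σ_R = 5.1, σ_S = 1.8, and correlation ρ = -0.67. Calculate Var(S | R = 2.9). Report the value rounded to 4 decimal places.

1.7856

The conditional variance in a bivariate normal is σ_S²(1 − ρ²), independent of x.
Var(S | R=2.9) = (1.8)²·(1 − (-0.67)²) = 3.24·0.5511 = 1.7856.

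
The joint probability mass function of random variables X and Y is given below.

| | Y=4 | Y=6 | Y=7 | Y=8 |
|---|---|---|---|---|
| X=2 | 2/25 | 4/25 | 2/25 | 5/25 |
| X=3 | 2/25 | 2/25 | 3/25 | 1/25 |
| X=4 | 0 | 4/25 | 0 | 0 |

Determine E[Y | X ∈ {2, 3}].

P(X ∈ {2, 3}) = 21/25.
Σ Y·P over the event = 4·(2/25) + 6·(4/25) + 7·(2/25) + 8·(5/25) + 4·(2/25) + 6·(2/25) + 7·(3/25) + 8·(1/25) = 27/5.
E[Y | X ∈ {2, 3}] = (27/5) / (21/25) = 45/7.

45/7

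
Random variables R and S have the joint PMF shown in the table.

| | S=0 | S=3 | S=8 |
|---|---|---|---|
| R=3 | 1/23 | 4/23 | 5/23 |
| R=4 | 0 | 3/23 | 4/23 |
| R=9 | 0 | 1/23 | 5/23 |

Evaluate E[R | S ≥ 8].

P(S ≥ 8) = 14/23.
Σ R·P over the event = 3·(5/23) + 4·(4/23) + 9·(5/23) = 76/23.
E[R | S ≥ 8] = (76/23) / (14/23) = 38/7.

38/7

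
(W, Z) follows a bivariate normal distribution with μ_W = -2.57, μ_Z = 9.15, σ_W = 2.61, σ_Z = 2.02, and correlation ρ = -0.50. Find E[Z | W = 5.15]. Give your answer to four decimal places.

6.1626

E[Z | W=x] = μ_Z + ρ(σ_Z/σ_W)(x − μ_W) for jointly normal variables.
E[Z | W=5.15] = 9.15 + (-0.50)·(2.02/2.61)·(5.15 − (-2.57)) = 9.15 + (-0.38697)·(7.72) = 6.1626.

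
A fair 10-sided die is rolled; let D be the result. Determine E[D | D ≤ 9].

5

Given D ≤ 9, D is equally likely to be any of {1, 2, 3, 4, 5, 6, 7, 8, 9}.
E[D | D ≤ 9] = (1 + 2 + 3 + 4 + 5 + 6 + 7 + 8 + 9) / 9 = 5.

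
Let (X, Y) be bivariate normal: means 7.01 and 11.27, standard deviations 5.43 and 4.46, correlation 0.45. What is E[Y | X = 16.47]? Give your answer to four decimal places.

The regression of Y on X has slope ρ·σ_Y/σ_X and passes through (μ_X, μ_Y).
E[Y | X=16.47] = 11.27 + (0.45)·(4.46/5.43)·(16.47 − (7.01)) = 11.27 + (0.36961)·(9.46) = 14.7665.

14.7665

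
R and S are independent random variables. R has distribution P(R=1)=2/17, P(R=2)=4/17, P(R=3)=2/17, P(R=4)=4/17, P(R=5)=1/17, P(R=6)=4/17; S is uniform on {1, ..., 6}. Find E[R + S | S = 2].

95/17

P(S = 2) = 1/6.
Summing (R+S)·P(x,y) over outcomes with S = 2 gives 95/102.
E[R + S | S = 2] = (95/102) / (1/6) = 95/17.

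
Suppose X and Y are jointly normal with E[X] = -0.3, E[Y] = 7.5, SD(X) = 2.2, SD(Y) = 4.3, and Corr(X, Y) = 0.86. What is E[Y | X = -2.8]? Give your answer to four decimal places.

The regression of Y on X has slope ρ·σ_Y/σ_X and passes through (μ_X, μ_Y).
E[Y | X=-2.8] = 7.5 + (0.86)·(4.3/2.2)·(-2.8 − (-0.3)) = 7.5 + (1.68091)·(-2.5) = 3.2977.

3.2977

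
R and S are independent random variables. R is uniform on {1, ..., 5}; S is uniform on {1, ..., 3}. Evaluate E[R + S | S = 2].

5

Outcomes with S = 2: (1,2), (2,2), (3,2), (4,2), (5,2), each with probability 1/15.
E[R + S | S = 2] = (3 + 4 + 5 + 6 + 7) / 5 = 5.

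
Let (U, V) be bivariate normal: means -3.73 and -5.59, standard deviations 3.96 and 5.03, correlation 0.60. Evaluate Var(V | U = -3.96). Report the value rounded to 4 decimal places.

The conditional variance in a bivariate normal is σ_V²(1 − ρ²), independent of x.
Var(V | U=-3.96) = (5.03)²·(1 − (0.60)²) = 25.3009·0.64 = 16.1926.

16.1926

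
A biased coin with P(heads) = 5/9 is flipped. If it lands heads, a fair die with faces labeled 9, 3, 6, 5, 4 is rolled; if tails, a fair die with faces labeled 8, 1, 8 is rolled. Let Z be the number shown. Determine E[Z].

E[Z | heads] = (9+3+6+5+4)/5 = 27/5.
E[Z | tails] = (8+1+8)/3 = 17/3.
By the law of total expectation,
E[Z] = (5/9)·(27/5) + (4/9)·(17/3) = 149/27.

149/27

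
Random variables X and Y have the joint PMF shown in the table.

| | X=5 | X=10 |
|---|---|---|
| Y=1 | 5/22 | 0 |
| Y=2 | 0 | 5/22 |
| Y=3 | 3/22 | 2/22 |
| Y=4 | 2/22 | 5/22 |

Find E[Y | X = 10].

3

P(X = 10) = 6/11.
Σ Y·P over the event = 2·(5/22) + 3·(2/22) + 4·(5/22) = 18/11.
E[Y | X = 10] = (18/11) / (6/11) = 3.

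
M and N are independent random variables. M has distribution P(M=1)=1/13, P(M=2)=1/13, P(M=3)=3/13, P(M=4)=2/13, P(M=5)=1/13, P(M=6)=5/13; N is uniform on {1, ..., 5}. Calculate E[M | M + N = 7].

P(M + N = 7) = 12/65.
Summing M·P(x,y) over outcomes with M + N = 7 gives 54/65.
E[M | M + N = 7] = (54/65) / (12/65) = 9/2.

9/2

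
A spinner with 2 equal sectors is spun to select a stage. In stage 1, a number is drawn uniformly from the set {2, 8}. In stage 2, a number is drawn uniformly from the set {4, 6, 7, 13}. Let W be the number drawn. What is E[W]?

25/4

E[W | stage 1] = (2+8)/2 = 5.
E[W | stage 2] = (4+6+7+13)/4 = 15/2.
E[W] = (1/2)·(5) + (1/2)·(15/2) = 25/4.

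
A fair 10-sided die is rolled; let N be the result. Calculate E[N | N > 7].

9

Given N > 7, N is equally likely to be any of {8, 9, 10}.
E[N | N > 7] = (8 + 9 + 10) / 3 = 9.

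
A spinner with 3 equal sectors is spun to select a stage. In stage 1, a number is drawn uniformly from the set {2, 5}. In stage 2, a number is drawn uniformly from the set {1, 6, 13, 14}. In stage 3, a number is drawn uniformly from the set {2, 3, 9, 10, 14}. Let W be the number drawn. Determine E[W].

E[W | stage 1] = (2+5)/2 = 7/2.
E[W | stage 2] = (1+6+13+14)/4 = 17/2.
E[W | stage 3] = (2+3+9+10+14)/5 = 38/5.
By the law of total expectation,
E[W] = (1/3)·(7/2) + (1/3)·(17/2) + (1/3)·(38/5) = 98/15.

98/15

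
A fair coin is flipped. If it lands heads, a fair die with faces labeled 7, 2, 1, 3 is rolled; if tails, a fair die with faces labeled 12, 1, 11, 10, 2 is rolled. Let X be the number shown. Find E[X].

209/40

E[X | heads] = (7+2+1+3)/4 = 13/4.
E[X | tails] = (12+1+11+10+2)/5 = 36/5.
E[X] = (1/2)·(13/4) + (1/2)·(36/5) = 209/40.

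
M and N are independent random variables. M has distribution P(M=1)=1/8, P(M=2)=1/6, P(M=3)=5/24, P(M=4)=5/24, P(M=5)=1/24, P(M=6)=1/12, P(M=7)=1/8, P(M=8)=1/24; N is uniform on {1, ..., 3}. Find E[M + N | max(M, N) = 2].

P(max(M, N) = 2) = 11/72.
Summing (M+N)·P(x,y) over outcomes with max(M, N) = 2 gives 37/72.
E[M + N | max(M, N) = 2] = (37/72) / (11/72) = 37/11.

37/11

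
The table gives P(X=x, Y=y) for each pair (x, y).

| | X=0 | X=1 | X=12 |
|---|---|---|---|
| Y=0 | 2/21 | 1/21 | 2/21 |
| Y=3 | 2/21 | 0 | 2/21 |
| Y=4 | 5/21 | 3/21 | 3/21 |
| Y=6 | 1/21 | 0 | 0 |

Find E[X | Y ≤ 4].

P(Y ≤ 4) = 20/21.
Summing X·P(X=x,Y=y) over the conditioning event gives 88/21.
E[X | Y ≤ 4] = (88/21) / (20/21) = 22/5.

22/5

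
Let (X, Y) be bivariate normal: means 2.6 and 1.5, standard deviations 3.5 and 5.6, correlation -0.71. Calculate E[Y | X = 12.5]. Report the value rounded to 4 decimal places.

-9.7464

The regression of Y on X has slope ρ·σ_Y/σ_X and passes through (μ_X, μ_Y).
E[Y | X=12.5] = 1.5 + (-0.71)·(5.6/3.5)·(12.5 − (2.6)) = 1.5 + (-1.136)·(9.9) = -9.7464.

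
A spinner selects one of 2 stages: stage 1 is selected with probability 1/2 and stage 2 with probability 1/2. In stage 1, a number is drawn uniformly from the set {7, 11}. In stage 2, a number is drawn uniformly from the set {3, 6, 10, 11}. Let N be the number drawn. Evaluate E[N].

33/4

E[N | stage 1] = (7+11)/2 = 9.
E[N | stage 2] = (3+6+10+11)/4 = 15/2.
E[N] = (1/2)·(9) + (1/2)·(15/2) = 33/4.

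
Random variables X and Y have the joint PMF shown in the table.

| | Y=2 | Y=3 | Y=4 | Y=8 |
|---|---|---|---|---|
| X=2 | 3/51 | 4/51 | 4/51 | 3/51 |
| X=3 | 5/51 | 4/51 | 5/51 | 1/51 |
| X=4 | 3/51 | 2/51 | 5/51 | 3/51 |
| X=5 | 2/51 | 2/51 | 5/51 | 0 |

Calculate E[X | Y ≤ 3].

81/25

P(Y ≤ 3) = 25/51.
Σ X·P over the event = 2·(3/51) + 2·(4/51) + 3·(5/51) + 3·(4/51) + 4·(3/51) + 4·(2/51) + 5·(2/51) + 5·(2/51) = 27/17.
E[X | Y ≤ 3] = (27/17) / (25/51) = 81/25.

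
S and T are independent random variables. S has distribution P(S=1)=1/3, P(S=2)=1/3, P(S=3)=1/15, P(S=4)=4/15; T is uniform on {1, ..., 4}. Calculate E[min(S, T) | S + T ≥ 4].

P(S + T ≥ 4) = 3/4.
Summing min(S,T)·P(x,y) over outcomes with S + T ≥ 4 gives 89/60.
E[min(S, T) | S + T ≥ 4] = (89/60) / (3/4) = 89/45.

89/45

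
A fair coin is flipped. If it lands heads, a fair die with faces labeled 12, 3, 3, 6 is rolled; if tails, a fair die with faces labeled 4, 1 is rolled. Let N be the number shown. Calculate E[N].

17/4

E[N | heads] = (12+3+3+6)/4 = 6.
E[N | tails] = (4+1)/2 = 5/2.
By the law of total expectation,
E[N] = (1/2)·(6) + (1/2)·(5/2) = 17/4.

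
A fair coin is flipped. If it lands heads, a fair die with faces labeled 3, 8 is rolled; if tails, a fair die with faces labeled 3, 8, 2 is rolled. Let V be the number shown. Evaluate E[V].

59/12

E[V | heads] = (3+8)/2 = 11/2.
E[V | tails] = (3+8+2)/3 = 13/3.
E[V] = (1/2)·(11/2) + (1/2)·(13/3) = 59/12.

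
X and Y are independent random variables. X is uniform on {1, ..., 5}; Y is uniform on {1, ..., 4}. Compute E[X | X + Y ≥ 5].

25/7

P(X + Y ≥ 5) = 7/10.
Summing X·P(x,y) over outcomes with X + Y ≥ 5 gives 5/2.
E[X | X + Y ≥ 5] = (5/2) / (7/10) = 25/7.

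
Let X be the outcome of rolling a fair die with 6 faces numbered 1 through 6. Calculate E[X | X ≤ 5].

Given X ≤ 5, X is equally likely to be any of {1, 2, 3, 4, 5}.
E[X | X ≤ 5] = (1 + 2 + 3 + 4 + 5) / 5 = 3.

3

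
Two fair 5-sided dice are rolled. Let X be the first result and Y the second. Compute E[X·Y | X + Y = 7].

11

Outcomes with X + Y = 7: (2,5), (3,4), (4,3), (5,2), each with probability 1/25.
E[X·Y | X + Y = 7] = (10 + 12 + 12 + 10) / 4 = 11.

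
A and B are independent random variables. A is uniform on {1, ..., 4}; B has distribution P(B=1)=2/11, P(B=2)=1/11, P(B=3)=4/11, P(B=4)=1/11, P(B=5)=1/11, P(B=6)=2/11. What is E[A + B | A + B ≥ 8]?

79/9

P(A + B ≥ 8) = 9/44.
Summing (A+B)·P(x,y) over outcomes with A + B ≥ 8 gives 79/44.
E[A + B | A + B ≥ 8] = (79/44) / (9/44) = 79/9.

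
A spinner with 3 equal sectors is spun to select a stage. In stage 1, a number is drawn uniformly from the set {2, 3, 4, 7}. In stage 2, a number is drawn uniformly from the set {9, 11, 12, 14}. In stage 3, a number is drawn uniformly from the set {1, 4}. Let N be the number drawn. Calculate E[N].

E[N | stage 1] = (2+3+4+7)/4 = 4.
E[N | stage 2] = (9+11+12+14)/4 = 23/2.
E[N | stage 3] = (1+4)/2 = 5/2.
E[N] = (1/3)·(4) + (1/3)·(23/2) + (1/3)·(5/2) = 6.

6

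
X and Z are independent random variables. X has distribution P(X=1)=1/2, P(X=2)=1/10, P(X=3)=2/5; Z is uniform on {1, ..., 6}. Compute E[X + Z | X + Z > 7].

76/9

P(X + Z > 7) = 3/20.
Summing (X+Z)·P(x,y) over outcomes with X + Z > 7 gives 19/15.
E[X + Z | X + Z > 7] = (19/15) / (3/20) = 76/9.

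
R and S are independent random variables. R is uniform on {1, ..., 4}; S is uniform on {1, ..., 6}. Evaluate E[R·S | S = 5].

Outcomes with S = 5: (1,5), (2,5), (3,5), (4,5), each with probability 1/24.
E[R·S | S = 5] = (5 + 10 + 15 + 20) / 4 = 25/2.

25/2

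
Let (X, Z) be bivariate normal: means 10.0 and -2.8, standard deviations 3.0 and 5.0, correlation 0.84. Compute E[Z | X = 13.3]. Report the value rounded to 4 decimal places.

The regression of Z on X has slope ρ·σ_Z/σ_X and passes through (μ_X, μ_Z).
E[Z | X=13.3] = -2.8 + (0.84)·(5.0/3.0)·(13.3 − (10.0)) = -2.8 + (1.4)·(3.3) = 1.8200.

1.8200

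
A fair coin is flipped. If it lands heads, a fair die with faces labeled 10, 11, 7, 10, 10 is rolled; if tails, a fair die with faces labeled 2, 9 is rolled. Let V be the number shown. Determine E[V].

E[V | heads] = (10+11+7+10+10)/5 = 48/5.
E[V | tails] = (2+9)/2 = 11/2.
By the law of total expectation,
E[V] = (1/2)·(48/5) + (1/2)·(11/2) = 151/20.

151/20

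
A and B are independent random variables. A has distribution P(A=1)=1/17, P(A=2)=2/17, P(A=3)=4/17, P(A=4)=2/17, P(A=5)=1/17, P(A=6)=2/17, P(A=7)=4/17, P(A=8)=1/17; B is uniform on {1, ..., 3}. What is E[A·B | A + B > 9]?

62/3

P(A + B > 9) = 2/17.
Summing AB·P(x,y) over outcomes with A + B > 9 gives 124/51.
E[A·B | A + B > 9] = (124/51) / (2/17) = 62/3.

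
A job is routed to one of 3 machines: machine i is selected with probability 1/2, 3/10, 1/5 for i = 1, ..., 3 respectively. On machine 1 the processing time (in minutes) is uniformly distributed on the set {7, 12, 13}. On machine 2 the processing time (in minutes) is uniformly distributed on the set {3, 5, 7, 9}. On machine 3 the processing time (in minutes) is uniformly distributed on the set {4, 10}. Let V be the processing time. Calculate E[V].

128/15

E[V | machine 1] = (7+12+13)/3 = 32/3.
E[V | machine 2] = (3+5+7+9)/4 = 6.
E[V | machine 3] = (4+10)/2 = 7.
E[V] = (1/2)·(32/3) + (3/10)·(6) + (1/5)·(7) = 128/15.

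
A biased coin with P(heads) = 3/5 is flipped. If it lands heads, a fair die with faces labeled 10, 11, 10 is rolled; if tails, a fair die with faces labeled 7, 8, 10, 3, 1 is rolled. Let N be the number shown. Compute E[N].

213/25

E[N | heads] = (10+11+10)/3 = 31/3.
E[N | tails] = (7+8+10+3+1)/5 = 29/5.
By the law of total expectation,
E[N] = (3/5)·(31/3) + (2/5)·(29/5) = 213/25.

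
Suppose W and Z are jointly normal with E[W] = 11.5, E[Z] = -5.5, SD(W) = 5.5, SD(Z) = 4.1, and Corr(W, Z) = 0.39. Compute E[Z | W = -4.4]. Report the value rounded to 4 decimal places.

-10.1226

For a bivariate normal, E[Z | W=x] = μ_Z + ρ·(σ_Z/σ_W)·(x − μ_W).
E[Z | W=-4.4] = -5.5 + (0.39)·(4.1/5.5)·(-4.4 − (11.5)) = -5.5 + (0.29073)·(-15.9) = -10.1226.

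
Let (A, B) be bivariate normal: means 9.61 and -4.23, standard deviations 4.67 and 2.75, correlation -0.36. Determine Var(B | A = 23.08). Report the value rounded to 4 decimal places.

6.5824

For a bivariate normal, Var(B | A=x) = σ_B²(1 − ρ²).
Var(B | A=23.08) = (2.75)²·(1 − (-0.36)²) = 7.5625·0.8704 = 6.5824.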